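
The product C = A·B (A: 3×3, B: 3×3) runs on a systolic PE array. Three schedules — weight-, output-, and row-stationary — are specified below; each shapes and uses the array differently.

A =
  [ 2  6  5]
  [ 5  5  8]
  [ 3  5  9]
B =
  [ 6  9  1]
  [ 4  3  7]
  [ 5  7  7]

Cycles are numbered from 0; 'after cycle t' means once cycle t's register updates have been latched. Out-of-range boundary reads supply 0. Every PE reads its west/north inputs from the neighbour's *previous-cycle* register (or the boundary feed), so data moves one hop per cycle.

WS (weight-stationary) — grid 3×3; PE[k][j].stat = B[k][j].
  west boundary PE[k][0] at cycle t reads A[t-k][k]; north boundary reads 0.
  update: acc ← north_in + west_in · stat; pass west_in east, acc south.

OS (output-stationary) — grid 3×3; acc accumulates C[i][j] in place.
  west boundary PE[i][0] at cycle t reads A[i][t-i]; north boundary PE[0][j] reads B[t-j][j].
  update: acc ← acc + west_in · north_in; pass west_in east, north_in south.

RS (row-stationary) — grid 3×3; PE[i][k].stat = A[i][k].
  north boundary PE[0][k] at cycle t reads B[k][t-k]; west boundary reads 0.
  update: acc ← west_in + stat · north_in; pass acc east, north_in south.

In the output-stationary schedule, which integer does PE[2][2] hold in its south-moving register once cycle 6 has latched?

register = 7

Tracing OS — 3×3 array, target PE[2][2]:
  after 0 — PE[1][2] acc=0, pass-E 0, pass-S 0
  after 0 — PE[2][1] acc=0, pass-E 0, pass-S 0
  after 0 — PE[2][2] acc=0, pass-E 0, pass-S 0
  after 1 — PE[1][2] acc=0, pass-E 0, pass-S 0
  after 1 — PE[2][1] acc=0, pass-E 0, pass-S 0
  after 1 — PE[2][2] acc=0, pass-E 0, pass-S 0
  after 2 — PE[1][2] acc=0, pass-E 0, pass-S 0
  after 2 — PE[2][1] acc=0, pass-E 0, pass-S 0
  after 2 — PE[2][2] acc=0, pass-E 0, pass-S 0
  after 3 — PE[1][2] acc=5, pass-E 5, pass-S 1
  after 3 — PE[2][1] acc=27, pass-E 3, pass-S 9
  after 3 — PE[2][2] acc=0, pass-E 0, pass-S 0
  after 4 — PE[1][2] acc=40, pass-E 5, pass-S 7
  after 4 — PE[2][1] acc=42, pass-E 5, pass-S 3
  after 4 — PE[2][2] acc=3, pass-E 3, pass-S 1
  after 5 — PE[1][2] acc=96, pass-E 8, pass-S 7
  after 5 — PE[2][1] acc=105, pass-E 9, pass-S 7
  after 5 — PE[2][2] acc=38, pass-E 5, pass-S 7
  after 6 — PE[1][2] acc=96, pass-E 0, pass-S 0
  after 6 — PE[2][1] acc=105, pass-E 0, pass-S 0
  after 6 — PE[2][2] acc=101, pass-E 9, pass-S 7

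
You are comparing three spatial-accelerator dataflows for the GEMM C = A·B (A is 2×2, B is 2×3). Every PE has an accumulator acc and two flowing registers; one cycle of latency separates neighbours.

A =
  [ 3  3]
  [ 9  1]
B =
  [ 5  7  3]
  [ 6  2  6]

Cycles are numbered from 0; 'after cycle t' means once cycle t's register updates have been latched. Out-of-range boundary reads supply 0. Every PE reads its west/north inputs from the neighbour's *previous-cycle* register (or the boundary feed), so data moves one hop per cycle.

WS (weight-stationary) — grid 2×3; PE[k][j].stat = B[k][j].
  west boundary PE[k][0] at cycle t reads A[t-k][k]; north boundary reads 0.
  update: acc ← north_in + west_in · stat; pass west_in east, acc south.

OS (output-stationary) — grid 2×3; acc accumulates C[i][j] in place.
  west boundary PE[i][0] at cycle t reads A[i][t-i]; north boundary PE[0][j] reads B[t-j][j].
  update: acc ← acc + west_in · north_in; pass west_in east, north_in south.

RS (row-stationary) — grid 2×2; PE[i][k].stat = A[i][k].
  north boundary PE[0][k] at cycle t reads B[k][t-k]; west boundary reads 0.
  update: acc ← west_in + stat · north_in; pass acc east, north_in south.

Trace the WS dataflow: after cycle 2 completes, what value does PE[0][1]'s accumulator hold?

WS on a 2×3 grid — tracing PE[0][1] and its feeders:
  after 0 — PE[0][0] acc=15, pass-E 3, pass-S 15
  after 0 — PE[0][1] acc=0, pass-E 0, pass-S 0
  after 1 — PE[0][0] acc=45, pass-E 9, pass-S 45
  after 1 — PE[0][1] acc=21, pass-E 3, pass-S 21
  after 2 — PE[0][0] acc=0, pass-E 0, pass-S 0
  after 2 — PE[0][1] acc=63, pass-E 9, pass-S 63

PE[0][1].acc = 63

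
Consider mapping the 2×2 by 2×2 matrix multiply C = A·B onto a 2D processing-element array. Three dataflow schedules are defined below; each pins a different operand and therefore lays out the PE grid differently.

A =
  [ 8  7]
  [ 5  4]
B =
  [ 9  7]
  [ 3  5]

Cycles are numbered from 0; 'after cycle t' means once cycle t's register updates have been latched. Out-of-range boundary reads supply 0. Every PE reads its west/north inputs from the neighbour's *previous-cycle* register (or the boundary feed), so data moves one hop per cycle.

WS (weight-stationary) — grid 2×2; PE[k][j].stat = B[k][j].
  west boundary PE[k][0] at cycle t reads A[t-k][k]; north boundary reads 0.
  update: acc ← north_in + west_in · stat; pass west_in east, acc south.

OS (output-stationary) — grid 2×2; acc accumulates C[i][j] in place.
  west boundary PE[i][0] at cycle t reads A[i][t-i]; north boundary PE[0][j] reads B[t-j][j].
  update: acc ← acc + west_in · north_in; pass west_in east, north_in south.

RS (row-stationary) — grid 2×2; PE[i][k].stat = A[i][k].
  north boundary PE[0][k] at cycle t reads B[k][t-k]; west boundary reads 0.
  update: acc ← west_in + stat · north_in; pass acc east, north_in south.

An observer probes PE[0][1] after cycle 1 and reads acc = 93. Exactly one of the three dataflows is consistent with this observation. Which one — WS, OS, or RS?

— WS: 2×2; PE[0][1] trace:
  t=0 PE[0][1]: acc=0 h=0 v=0
  t=1 PE[0][1]: acc=56 h=8 v=56
— OS: 2×2; PE[0][1] trace:
  t=0 PE[0][1]: acc=0 h=0 v=0
  t=1 PE[0][1]: acc=56 h=8 v=7
— RS: 2×2; PE[0][1] trace:
  t=0 PE[0][1]: acc=0 h=0 v=0
  t=1 PE[0][1]: acc=93 h=93 v=3

dataflow = RS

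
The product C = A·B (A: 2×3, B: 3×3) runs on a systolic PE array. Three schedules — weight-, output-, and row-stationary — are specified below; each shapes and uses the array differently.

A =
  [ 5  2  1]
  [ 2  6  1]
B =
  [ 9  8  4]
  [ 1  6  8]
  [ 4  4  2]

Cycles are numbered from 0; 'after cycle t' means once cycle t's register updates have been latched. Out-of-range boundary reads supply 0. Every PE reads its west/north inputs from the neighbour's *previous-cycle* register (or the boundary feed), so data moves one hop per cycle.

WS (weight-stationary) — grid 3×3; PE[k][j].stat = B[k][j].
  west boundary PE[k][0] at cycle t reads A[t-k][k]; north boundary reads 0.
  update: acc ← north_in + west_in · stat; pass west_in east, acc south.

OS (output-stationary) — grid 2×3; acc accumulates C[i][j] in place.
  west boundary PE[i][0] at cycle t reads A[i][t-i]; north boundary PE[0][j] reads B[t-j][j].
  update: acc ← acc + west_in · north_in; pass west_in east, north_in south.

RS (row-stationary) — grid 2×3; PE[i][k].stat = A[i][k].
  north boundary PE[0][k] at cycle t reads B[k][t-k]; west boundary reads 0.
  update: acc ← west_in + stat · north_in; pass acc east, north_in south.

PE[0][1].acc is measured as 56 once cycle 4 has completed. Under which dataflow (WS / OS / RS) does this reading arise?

— WS: 3×3; PE[0][1] trace:
  t=0 PE[0][1]: acc=0 h=0 v=0
  t=1 PE[0][1]: acc=40 h=5 v=40
  t=2 PE[0][1]: acc=16 h=2 v=16
  t=3 PE[0][1]: acc=0 h=0 v=0
  t=4 PE[0][1]: acc=0 h=0 v=0
— OS: 2×3; PE[0][1] trace:
  t=0 PE[0][1]: acc=0 h=0 v=0
  t=1 PE[0][1]: acc=40 h=5 v=8
  t=2 PE[0][1]: acc=52 h=2 v=6
  t=3 PE[0][1]: acc=56 h=1 v=4
  t=4 PE[0][1]: acc=56 h=0 v=0
— RS: 2×3; PE[0][1] trace:
  t=0 PE[0][1]: acc=0 h=0 v=0
  t=1 PE[0][1]: acc=47 h=47 v=1
  t=2 PE[0][1]: acc=52 h=52 v=6
  t=3 PE[0][1]: acc=36 h=36 v=8
  t=4 PE[0][1]: acc=0 h=0 v=0

dataflow = OS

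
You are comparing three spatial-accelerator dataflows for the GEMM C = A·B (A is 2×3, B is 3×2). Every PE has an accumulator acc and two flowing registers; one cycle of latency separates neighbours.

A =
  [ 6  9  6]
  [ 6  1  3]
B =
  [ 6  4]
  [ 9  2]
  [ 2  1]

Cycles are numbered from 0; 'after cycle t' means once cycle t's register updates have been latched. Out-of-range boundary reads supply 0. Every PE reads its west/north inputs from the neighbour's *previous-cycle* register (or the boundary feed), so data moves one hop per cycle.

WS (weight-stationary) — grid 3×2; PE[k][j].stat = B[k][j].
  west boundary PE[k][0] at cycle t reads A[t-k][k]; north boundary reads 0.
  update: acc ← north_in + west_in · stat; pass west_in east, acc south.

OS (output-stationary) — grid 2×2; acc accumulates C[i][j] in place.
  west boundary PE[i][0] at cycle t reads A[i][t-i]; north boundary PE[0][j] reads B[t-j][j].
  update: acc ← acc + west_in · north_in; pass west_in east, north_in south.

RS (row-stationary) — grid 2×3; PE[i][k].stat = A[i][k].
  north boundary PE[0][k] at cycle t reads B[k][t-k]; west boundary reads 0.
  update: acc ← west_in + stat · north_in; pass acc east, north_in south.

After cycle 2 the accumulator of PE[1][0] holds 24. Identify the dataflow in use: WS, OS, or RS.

dataflow = RS

WS [3×2] PE[1][0] across cycles:
  @0  [1,0]  acc 0  |  →0  ↓0
  @1  [1,0]  acc 117  |  →9  ↓117
  @2  [1,0]  acc 45  |  →1  ↓45
OS [2×2] PE[1][0] across cycles:
  @0  [1,0]  acc 0  |  →0  ↓0
  @1  [1,0]  acc 36  |  →6  ↓6
  @2  [1,0]  acc 45  |  →1  ↓9
RS [2×3] PE[1][0] across cycles:
  @0  [1,0]  acc 0  |  →0  ↓0
  @1  [1,0]  acc 36  |  →36  ↓6
  @2  [1,0]  acc 24  |  →24  ↓4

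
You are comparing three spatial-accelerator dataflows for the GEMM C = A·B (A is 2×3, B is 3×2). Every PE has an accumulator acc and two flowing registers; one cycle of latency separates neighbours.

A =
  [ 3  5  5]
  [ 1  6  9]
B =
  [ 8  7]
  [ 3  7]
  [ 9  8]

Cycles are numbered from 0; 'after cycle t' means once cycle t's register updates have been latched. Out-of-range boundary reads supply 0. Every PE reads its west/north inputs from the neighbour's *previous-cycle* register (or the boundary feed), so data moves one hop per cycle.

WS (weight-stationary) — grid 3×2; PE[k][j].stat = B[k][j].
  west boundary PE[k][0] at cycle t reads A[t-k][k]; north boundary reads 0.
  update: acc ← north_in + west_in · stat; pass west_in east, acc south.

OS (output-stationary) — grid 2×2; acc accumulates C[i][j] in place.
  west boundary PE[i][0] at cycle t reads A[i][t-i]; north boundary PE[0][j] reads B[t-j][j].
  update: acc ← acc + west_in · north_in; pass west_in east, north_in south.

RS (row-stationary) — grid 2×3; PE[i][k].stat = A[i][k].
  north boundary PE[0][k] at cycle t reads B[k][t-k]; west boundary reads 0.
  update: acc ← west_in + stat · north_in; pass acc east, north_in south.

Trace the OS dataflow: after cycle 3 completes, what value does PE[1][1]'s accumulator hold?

PE[1][1].acc = 49

Tracing OS — 2×2 array, target PE[1][1]:
  @0  [0,1]  acc 0  |  →0  ↓0
  @0  [1,0]  acc 0  |  →0  ↓0
  @0  [1,1]  acc 0  |  →0  ↓0
  @1  [0,1]  acc 21  |  →3  ↓7
  @1  [1,0]  acc 8  |  →1  ↓8
  @1  [1,1]  acc 0  |  →0  ↓0
  @2  [0,1]  acc 56  |  →5  ↓7
  @2  [1,0]  acc 26  |  →6  ↓3
  @2  [1,1]  acc 7  |  →1  ↓7
  @3  [0,1]  acc 96  |  →5  ↓8
  @3  [1,0]  acc 107  |  →9  ↓9
  @3  [1,1]  acc 49  |  →6  ↓7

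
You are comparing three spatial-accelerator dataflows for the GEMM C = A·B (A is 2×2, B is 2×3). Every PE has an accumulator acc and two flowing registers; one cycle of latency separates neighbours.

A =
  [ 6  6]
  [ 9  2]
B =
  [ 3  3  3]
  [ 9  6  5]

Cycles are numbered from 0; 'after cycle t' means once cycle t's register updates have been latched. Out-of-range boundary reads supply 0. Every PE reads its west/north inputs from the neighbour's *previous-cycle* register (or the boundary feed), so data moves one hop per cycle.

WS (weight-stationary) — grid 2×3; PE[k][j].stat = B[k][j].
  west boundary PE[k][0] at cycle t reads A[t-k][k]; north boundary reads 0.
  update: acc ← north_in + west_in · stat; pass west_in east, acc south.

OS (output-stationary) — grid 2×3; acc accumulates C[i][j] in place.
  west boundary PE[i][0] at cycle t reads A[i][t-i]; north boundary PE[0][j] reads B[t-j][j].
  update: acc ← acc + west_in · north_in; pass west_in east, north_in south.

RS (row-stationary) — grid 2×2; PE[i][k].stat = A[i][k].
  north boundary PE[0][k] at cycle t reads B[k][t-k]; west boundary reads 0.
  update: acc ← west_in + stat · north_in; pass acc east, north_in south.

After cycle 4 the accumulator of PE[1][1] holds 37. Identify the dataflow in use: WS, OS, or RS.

dataflow = RS

— WS: 2×3; PE[1][1] trace:
  t=0 PE[1][1]: acc=0 h=0 v=0
  t=1 PE[1][1]: acc=0 h=0 v=0
  t=2 PE[1][1]: acc=54 h=6 v=54
  t=3 PE[1][1]: acc=39 h=2 v=39
  t=4 PE[1][1]: acc=0 h=0 v=0
— OS: 2×3; PE[1][1] trace:
  t=0 PE[1][1]: acc=0 h=0 v=0
  t=1 PE[1][1]: acc=0 h=0 v=0
  t=2 PE[1][1]: acc=27 h=9 v=3
  t=3 PE[1][1]: acc=39 h=2 v=6
  t=4 PE[1][1]: acc=39 h=0 v=0
— RS: 2×2; PE[1][1] trace:
  t=0 PE[1][1]: acc=0 h=0 v=0
  t=1 PE[1][1]: acc=0 h=0 v=0
  t=2 PE[1][1]: acc=45 h=45 v=9
  t=3 PE[1][1]: acc=39 h=39 v=6
  t=4 PE[1][1]: acc=37 h=37 v=5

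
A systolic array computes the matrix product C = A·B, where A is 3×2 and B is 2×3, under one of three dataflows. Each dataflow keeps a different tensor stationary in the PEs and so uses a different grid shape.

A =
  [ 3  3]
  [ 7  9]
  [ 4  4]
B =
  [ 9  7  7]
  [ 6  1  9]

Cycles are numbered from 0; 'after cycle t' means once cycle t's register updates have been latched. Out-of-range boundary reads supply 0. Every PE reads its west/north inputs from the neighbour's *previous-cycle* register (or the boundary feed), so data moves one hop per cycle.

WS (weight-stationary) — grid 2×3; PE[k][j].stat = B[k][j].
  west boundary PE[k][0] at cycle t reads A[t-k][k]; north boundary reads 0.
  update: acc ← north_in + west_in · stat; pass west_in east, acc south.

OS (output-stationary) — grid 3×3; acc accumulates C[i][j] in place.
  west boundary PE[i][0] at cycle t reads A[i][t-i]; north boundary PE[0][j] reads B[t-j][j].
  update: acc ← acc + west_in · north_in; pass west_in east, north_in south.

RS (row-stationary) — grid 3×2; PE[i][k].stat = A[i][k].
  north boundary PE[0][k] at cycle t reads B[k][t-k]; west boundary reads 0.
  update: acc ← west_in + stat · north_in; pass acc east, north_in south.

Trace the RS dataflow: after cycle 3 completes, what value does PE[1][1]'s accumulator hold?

PE[1][1].acc = 58

RS 3×2: PE[1][1] cycle-by-cycle (with neighbour feeds):
  @0  [0,1]  acc 0  |  →0  ↓0
  @0  [1,0]  acc 0  |  →0  ↓0
  @0  [1,1]  acc 0  |  →0  ↓0
  @1  [0,1]  acc 45  |  →45  ↓6
  @1  [1,0]  acc 63  |  →63  ↓9
  @1  [1,1]  acc 0  |  →0  ↓0
  @2  [0,1]  acc 24  |  →24  ↓1
  @2  [1,0]  acc 49  |  →49  ↓7
  @2  [1,1]  acc 117  |  →117  ↓6
  @3  [0,1]  acc 48  |  →48  ↓9
  @3  [1,0]  acc 49  |  →49  ↓7
  @3  [1,1]  acc 58  |  →58  ↓1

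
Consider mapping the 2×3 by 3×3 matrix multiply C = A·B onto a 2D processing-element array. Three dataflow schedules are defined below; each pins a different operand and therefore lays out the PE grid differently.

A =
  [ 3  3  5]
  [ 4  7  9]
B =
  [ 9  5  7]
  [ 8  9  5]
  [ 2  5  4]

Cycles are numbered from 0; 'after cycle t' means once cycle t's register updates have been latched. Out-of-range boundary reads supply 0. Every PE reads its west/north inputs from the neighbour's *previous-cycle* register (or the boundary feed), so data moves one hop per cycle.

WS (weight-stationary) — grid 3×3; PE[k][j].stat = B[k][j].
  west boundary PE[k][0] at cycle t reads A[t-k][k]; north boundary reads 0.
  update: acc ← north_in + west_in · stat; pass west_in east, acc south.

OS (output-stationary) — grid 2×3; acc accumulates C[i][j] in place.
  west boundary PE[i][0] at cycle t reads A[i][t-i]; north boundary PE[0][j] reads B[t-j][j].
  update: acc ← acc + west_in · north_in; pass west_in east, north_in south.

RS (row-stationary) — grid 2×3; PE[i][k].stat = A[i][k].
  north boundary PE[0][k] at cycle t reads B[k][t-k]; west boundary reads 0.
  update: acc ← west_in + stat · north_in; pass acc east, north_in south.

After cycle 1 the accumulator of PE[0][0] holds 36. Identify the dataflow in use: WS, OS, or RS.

— WS: 3×3; PE[0][0] trace:
  after 0 — PE[0][0] acc=27, pass-E 3, pass-S 27
  after 1 — PE[0][0] acc=36, pass-E 4, pass-S 36
— OS: 2×3; PE[0][0] trace:
  after 0 — PE[0][0] acc=27, pass-E 3, pass-S 9
  after 1 — PE[0][0] acc=51, pass-E 3, pass-S 8
— RS: 2×3; PE[0][0] trace:
  after 0 — PE[0][0] acc=27, pass-E 27, pass-S 9
  after 1 — PE[0][0] acc=15, pass-E 15, pass-S 5

dataflow = WS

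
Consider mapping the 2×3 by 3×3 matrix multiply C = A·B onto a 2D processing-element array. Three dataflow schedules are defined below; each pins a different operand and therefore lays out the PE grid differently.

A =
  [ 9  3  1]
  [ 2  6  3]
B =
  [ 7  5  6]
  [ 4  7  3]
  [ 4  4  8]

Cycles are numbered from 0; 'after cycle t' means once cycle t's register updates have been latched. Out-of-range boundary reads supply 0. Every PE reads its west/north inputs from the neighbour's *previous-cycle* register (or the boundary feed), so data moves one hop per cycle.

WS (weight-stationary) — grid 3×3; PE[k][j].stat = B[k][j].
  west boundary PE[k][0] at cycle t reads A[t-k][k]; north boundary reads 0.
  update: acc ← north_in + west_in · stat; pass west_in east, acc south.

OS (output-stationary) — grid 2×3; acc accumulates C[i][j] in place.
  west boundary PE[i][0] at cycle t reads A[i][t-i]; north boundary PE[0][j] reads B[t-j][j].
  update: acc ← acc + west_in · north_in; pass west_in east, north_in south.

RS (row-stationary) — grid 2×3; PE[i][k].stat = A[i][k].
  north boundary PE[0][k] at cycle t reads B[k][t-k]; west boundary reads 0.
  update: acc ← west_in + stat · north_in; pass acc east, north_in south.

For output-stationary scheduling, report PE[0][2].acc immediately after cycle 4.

PE[0][2].acc = 71

Tracing OS — 2×3 array, target PE[0][2]:
  cycle 0: PE[0][1] → acc 0, east 0, south 0
  cycle 0: PE[0][2] → acc 0, east 0, south 0
  cycle 1: PE[0][1] → acc 45, east 9, south 5
  cycle 1: PE[0][2] → acc 0, east 0, south 0
  cycle 2: PE[0][1] → acc 66, east 3, south 7
  cycle 2: PE[0][2] → acc 54, east 9, south 6
  cycle 3: PE[0][1] → acc 70, east 1, south 4
  cycle 3: PE[0][2] → acc 63, east 3, south 3
  cycle 4: PE[0][1] → acc 70, east 0, south 0
  cycle 4: PE[0][2] → acc 71, east 1, south 8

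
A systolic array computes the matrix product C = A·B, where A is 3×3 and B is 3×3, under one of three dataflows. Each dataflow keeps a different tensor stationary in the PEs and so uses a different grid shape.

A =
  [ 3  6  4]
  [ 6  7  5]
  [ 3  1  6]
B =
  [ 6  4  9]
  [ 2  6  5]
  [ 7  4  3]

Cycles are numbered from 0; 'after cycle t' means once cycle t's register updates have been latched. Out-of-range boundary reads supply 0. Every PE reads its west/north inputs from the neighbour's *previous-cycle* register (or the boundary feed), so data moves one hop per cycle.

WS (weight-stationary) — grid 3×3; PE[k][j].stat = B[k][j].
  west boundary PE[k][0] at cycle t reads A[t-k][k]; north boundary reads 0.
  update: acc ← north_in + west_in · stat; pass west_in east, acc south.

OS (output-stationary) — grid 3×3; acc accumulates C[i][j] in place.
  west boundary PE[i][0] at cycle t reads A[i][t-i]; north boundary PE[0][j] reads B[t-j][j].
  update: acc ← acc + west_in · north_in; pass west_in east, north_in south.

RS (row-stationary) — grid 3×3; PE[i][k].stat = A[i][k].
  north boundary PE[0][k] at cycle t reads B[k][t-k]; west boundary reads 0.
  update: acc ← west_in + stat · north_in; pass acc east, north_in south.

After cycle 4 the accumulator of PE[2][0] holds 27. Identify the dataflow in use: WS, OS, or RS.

WS [3×3] PE[2][0] across cycles:
  cycle 0: PE[2][0] → acc 0, east 0, south 0
  cycle 1: PE[2][0] → acc 0, east 0, south 0
  cycle 2: PE[2][0] → acc 58, east 4, south 58
  cycle 3: PE[2][0] → acc 85, east 5, south 85
  cycle 4: PE[2][0] → acc 62, east 6, south 62
OS [3×3] PE[2][0] across cycles:
  cycle 0: PE[2][0] → acc 0, east 0, south 0
  cycle 1: PE[2][0] → acc 0, east 0, south 0
  cycle 2: PE[2][0] → acc 18, east 3, south 6
  cycle 3: PE[2][0] → acc 20, east 1, south 2
  cycle 4: PE[2][0] → acc 62, east 6, south 7
RS [3×3] PE[2][0] across cycles:
  cycle 0: PE[2][0] → acc 0, east 0, south 0
  cycle 1: PE[2][0] → acc 0, east 0, south 0
  cycle 2: PE[2][0] → acc 18, east 18, south 6
  cycle 3: PE[2][0] → acc 12, east 12, south 4
  cycle 4: PE[2][0] → acc 27, east 27, south 9

dataflow = RS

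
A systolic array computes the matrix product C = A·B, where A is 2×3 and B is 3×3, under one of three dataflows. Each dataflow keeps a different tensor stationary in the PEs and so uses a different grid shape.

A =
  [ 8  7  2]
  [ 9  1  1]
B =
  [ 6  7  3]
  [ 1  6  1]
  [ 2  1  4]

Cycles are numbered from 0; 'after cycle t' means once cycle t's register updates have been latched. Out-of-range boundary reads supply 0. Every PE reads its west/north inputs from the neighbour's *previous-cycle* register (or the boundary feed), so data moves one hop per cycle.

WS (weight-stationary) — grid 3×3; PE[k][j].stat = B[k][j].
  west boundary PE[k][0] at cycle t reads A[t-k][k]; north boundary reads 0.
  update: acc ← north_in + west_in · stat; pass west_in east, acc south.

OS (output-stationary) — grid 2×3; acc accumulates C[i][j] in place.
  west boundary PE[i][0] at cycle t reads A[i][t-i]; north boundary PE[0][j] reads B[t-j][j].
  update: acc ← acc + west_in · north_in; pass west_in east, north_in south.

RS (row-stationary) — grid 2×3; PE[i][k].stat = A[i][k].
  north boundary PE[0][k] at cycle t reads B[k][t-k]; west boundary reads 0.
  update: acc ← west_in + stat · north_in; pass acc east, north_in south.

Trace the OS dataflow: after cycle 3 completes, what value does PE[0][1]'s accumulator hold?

PE[0][1].acc = 100

OS on a 2×3 grid — tracing PE[0][1] and its feeders:
  t=0 PE[0][0]: acc=48 h=8 v=6
  t=0 PE[0][1]: acc=0 h=0 v=0
  t=1 PE[0][0]: acc=55 h=7 v=1
  t=1 PE[0][1]: acc=56 h=8 v=7
  t=2 PE[0][0]: acc=59 h=2 v=2
  t=2 PE[0][1]: acc=98 h=7 v=6
  t=3 PE[0][0]: acc=59 h=0 v=0
  t=3 PE[0][1]: acc=100 h=2 v=1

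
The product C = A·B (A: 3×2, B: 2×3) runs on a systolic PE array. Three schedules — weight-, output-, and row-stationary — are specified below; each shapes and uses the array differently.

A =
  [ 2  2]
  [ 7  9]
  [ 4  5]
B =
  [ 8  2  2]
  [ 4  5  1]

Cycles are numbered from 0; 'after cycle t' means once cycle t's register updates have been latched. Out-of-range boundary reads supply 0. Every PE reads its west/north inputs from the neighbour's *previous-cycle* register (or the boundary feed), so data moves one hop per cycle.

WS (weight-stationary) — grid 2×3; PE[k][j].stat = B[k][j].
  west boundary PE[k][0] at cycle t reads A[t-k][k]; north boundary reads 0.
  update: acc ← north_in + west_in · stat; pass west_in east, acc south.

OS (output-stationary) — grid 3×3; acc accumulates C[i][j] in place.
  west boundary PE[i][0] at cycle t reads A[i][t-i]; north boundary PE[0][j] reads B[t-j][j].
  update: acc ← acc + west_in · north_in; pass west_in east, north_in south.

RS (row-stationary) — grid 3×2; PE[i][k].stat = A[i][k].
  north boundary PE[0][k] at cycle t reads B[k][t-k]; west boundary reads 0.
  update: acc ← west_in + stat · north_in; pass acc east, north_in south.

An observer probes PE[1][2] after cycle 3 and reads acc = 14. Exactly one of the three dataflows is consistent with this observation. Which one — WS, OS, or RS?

— WS: 2×3; PE[1][2] trace:
  @0  [1,2]  acc 0  |  →0  ↓0
  @1  [1,2]  acc 0  |  →0  ↓0
  @2  [1,2]  acc 0  |  →0  ↓0
  @3  [1,2]  acc 6  |  →2  ↓6
— OS: 3×3; PE[1][2] trace:
  @0  [1,2]  acc 0  |  →0  ↓0
  @1  [1,2]  acc 0  |  →0  ↓0
  @2  [1,2]  acc 0  |  →0  ↓0
  @3  [1,2]  acc 14  |  →7  ↓2
RS (3×2): PE[1][2] does not exist.

dataflow = OS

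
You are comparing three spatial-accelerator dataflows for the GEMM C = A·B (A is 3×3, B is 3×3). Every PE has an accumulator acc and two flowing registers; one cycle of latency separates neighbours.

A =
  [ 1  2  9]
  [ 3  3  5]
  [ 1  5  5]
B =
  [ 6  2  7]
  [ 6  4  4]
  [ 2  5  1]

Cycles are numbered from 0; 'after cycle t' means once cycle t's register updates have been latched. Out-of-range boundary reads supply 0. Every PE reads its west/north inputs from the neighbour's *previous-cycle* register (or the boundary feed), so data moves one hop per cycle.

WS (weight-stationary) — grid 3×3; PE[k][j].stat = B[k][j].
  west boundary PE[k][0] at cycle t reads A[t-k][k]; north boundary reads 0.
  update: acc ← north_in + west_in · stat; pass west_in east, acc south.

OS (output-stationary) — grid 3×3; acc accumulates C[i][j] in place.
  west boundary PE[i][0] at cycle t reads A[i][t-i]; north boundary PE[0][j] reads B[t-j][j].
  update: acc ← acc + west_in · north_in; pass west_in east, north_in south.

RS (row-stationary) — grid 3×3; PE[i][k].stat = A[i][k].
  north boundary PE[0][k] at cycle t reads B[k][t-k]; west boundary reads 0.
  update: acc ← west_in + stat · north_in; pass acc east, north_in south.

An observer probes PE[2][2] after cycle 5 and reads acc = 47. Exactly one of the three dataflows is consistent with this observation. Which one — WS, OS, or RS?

dataflow = RS

Under WS (3×3), PE[2][2]:
  @0  [2,2]  acc 0  |  →0  ↓0
  @1  [2,2]  acc 0  |  →0  ↓0
  @2  [2,2]  acc 0  |  →0  ↓0
  @3  [2,2]  acc 0  |  →0  ↓0
  @4  [2,2]  acc 24  |  →9  ↓24
  @5  [2,2]  acc 38  |  →5  ↓38
Under OS (3×3), PE[2][2]:
  @0  [2,2]  acc 0  |  →0  ↓0
  @1  [2,2]  acc 0  |  →0  ↓0
  @2  [2,2]  acc 0  |  →0  ↓0
  @3  [2,2]  acc 0  |  →0  ↓0
  @4  [2,2]  acc 7  |  →1  ↓7
  @5  [2,2]  acc 27  |  →5  ↓4
Under RS (3×3), PE[2][2]:
  @0  [2,2]  acc 0  |  →0  ↓0
  @1  [2,2]  acc 0  |  →0  ↓0
  @2  [2,2]  acc 0  |  →0  ↓0
  @3  [2,2]  acc 0  |  →0  ↓0
  @4  [2,2]  acc 46  |  →46  ↓2
  @5  [2,2]  acc 47  |  →47  ↓5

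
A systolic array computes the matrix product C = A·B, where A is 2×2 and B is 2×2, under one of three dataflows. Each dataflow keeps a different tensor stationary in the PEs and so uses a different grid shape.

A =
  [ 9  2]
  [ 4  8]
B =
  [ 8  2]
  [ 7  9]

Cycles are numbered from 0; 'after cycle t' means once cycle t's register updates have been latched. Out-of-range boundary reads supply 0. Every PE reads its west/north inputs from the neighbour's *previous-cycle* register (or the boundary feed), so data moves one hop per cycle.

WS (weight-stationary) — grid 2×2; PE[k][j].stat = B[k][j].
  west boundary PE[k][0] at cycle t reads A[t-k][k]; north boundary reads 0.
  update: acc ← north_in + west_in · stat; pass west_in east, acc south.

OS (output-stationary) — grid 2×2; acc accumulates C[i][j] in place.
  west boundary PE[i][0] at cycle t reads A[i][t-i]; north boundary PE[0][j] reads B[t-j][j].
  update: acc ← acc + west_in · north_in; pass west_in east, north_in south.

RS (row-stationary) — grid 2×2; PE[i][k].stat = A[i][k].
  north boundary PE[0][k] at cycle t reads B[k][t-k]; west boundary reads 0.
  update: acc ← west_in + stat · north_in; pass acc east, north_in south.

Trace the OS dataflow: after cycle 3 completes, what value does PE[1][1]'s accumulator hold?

PE[1][1].acc = 80

OS (2×2). Following PE[1][1] plus its west/north inputs:
  cycle 0: PE[0][1] → acc 0, east 0, south 0
  cycle 0: PE[1][0] → acc 0, east 0, south 0
  cycle 0: PE[1][1] → acc 0, east 0, south 0
  cycle 1: PE[0][1] → acc 18, east 9, south 2
  cycle 1: PE[1][0] → acc 32, east 4, south 8
  cycle 1: PE[1][1] → acc 0, east 0, south 0
  cycle 2: PE[0][1] → acc 36, east 2, south 9
  cycle 2: PE[1][0] → acc 88, east 8, south 7
  cycle 2: PE[1][1] → acc 8, east 4, south 2
  cycle 3: PE[0][1] → acc 36, east 0, south 0
  cycle 3: PE[1][0] → acc 88, east 0, south 0
  cycle 3: PE[1][1] → acc 80, east 8, south 9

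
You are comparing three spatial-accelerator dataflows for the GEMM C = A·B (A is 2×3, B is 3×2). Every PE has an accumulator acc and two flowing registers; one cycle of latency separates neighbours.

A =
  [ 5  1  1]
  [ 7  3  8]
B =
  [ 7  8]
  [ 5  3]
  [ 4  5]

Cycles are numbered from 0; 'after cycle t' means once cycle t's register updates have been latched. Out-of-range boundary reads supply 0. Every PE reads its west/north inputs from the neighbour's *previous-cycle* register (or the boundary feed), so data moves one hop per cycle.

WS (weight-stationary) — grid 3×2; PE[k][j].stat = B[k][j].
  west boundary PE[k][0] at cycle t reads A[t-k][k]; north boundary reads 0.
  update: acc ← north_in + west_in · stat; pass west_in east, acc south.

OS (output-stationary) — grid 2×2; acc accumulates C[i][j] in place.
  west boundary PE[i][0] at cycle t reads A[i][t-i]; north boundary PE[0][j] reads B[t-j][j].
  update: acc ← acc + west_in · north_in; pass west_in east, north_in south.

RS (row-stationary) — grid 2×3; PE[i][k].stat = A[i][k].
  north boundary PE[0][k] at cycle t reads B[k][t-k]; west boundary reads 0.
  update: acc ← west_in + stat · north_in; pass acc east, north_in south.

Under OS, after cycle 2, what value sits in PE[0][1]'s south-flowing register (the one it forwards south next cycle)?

OS 2×2: PE[0][1] cycle-by-cycle (with neighbour feeds):
  step 0 · PE0,0: acc=35; fwd→5 fwd↓7
  step 0 · PE0,1: acc=0; fwd→0 fwd↓0
  step 1 · PE0,0: acc=40; fwd→1 fwd↓5
  step 1 · PE0,1: acc=40; fwd→5 fwd↓8
  step 2 · PE0,0: acc=44; fwd→1 fwd↓4
  step 2 · PE0,1: acc=43; fwd→1 fwd↓3

register = 3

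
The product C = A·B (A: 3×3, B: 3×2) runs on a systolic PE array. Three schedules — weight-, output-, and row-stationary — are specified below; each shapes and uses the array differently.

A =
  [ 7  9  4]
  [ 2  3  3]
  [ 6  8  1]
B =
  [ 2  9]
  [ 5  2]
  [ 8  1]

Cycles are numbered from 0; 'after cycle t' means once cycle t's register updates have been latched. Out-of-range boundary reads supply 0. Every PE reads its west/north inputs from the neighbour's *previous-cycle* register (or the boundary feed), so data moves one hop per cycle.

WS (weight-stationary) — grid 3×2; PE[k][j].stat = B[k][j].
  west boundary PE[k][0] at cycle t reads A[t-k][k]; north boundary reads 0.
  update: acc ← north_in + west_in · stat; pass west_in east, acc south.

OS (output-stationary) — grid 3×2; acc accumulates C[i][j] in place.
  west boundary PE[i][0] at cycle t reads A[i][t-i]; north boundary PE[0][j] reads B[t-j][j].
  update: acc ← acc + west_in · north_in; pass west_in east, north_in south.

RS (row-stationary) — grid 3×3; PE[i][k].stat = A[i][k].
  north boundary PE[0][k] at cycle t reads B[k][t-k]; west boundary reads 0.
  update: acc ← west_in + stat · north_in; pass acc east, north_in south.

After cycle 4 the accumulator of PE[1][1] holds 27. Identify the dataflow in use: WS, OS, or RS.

dataflow = OS

WS [3×2] PE[1][1] across cycles:
  after 0 — PE[1][1] acc=0, pass-E 0, pass-S 0
  after 1 — PE[1][1] acc=0, pass-E 0, pass-S 0
  after 2 — PE[1][1] acc=81, pass-E 9, pass-S 81
  after 3 — PE[1][1] acc=24, pass-E 3, pass-S 24
  after 4 — PE[1][1] acc=70, pass-E 8, pass-S 70
OS [3×2] PE[1][1] across cycles:
  after 0 — PE[1][1] acc=0, pass-E 0, pass-S 0
  after 1 — PE[1][1] acc=0, pass-E 0, pass-S 0
  after 2 — PE[1][1] acc=18, pass-E 2, pass-S 9
  after 3 — PE[1][1] acc=24, pass-E 3, pass-S 2
  after 4 — PE[1][1] acc=27, pass-E 3, pass-S 1
RS [3×3] PE[1][1] across cycles:
  after 0 — PE[1][1] acc=0, pass-E 0, pass-S 0
  after 1 — PE[1][1] acc=0, pass-E 0, pass-S 0
  after 2 — PE[1][1] acc=19, pass-E 19, pass-S 5
  after 3 — PE[1][1] acc=24, pass-E 24, pass-S 2
  after 4 — PE[1][1] acc=0, pass-E 0, pass-S 0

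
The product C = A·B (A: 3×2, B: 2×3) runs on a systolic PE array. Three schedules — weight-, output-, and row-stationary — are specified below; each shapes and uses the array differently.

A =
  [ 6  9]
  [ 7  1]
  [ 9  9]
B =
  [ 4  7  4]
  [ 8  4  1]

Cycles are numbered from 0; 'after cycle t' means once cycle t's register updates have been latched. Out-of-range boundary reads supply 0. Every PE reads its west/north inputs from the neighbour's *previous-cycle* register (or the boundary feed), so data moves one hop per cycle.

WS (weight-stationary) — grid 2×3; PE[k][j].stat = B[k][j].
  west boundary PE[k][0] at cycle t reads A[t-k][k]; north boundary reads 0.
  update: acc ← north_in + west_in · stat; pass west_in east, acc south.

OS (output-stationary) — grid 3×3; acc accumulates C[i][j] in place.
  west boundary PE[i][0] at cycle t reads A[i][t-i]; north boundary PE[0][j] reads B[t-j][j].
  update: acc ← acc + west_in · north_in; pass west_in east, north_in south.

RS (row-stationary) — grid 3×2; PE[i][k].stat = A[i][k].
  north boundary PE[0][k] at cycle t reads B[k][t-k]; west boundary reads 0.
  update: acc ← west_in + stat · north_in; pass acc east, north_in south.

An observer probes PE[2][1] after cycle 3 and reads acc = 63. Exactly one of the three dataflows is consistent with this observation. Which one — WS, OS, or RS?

WS: PE[2][1] is outside its 2×3 grid.
Under OS (3×3), PE[2][1]:
  after 0 — PE[2][1] acc=0, pass-E 0, pass-S 0
  after 1 — PE[2][1] acc=0, pass-E 0, pass-S 0
  after 2 — PE[2][1] acc=0, pass-E 0, pass-S 0
  after 3 — PE[2][1] acc=63, pass-E 9, pass-S 7
Under RS (3×2), PE[2][1]:
  after 0 — PE[2][1] acc=0, pass-E 0, pass-S 0
  after 1 — PE[2][1] acc=0, pass-E 0, pass-S 0
  after 2 — PE[2][1] acc=0, pass-E 0, pass-S 0
  after 3 — PE[2][1] acc=108, pass-E 108, pass-S 8

dataflow = OS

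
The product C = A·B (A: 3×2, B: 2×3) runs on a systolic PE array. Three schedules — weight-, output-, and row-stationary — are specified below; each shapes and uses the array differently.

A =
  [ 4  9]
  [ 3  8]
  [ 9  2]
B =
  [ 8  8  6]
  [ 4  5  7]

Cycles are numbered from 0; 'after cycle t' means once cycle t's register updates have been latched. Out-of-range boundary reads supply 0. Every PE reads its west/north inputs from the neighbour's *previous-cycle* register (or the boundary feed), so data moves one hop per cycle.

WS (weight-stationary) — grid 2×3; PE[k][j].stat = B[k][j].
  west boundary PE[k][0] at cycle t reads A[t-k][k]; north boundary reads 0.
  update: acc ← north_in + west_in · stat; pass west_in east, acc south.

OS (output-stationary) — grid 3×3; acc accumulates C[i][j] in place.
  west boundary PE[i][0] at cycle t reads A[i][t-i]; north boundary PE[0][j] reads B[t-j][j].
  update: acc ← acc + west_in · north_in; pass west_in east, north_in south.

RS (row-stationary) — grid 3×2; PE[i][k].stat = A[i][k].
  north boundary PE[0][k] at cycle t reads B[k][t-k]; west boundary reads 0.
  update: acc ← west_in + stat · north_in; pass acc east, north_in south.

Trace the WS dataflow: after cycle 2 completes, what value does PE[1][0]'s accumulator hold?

WS 2×3: PE[1][0] cycle-by-cycle (with neighbour feeds):
  after 0 — PE[0][0] acc=32, pass-E 4, pass-S 32
  after 0 — PE[1][0] acc=0, pass-E 0, pass-S 0
  after 1 — PE[0][0] acc=24, pass-E 3, pass-S 24
  after 1 — PE[1][0] acc=68, pass-E 9, pass-S 68
  after 2 — PE[0][0] acc=72, pass-E 9, pass-S 72
  after 2 — PE[1][0] acc=56, pass-E 8, pass-S 56

PE[1][0].acc = 56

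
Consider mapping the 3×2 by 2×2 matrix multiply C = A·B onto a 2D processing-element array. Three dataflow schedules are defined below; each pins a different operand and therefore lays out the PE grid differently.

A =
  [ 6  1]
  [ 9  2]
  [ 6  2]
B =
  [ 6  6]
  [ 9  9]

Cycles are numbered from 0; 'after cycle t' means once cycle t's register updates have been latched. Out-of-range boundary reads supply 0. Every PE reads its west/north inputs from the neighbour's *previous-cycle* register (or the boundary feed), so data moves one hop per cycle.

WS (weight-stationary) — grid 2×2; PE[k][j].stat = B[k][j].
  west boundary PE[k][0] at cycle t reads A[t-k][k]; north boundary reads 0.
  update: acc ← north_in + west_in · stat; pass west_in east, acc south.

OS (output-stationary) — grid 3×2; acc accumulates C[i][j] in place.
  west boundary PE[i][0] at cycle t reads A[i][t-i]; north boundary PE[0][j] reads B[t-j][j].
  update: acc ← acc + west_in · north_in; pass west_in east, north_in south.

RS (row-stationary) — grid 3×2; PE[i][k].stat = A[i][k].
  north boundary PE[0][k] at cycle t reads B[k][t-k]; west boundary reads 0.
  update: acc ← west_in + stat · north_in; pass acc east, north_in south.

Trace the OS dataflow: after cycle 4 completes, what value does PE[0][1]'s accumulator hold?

PE[0][1].acc = 45

OS (3×2). Following PE[0][1] plus its west/north inputs:
  t=0 PE[0][0]: acc=36 h=6 v=6
  t=0 PE[0][1]: acc=0 h=0 v=0
  t=1 PE[0][0]: acc=45 h=1 v=9
  t=1 PE[0][1]: acc=36 h=6 v=6
  t=2 PE[0][0]: acc=45 h=0 v=0
  t=2 PE[0][1]: acc=45 h=1 v=9
  t=3 PE[0][0]: acc=45 h=0 v=0
  t=3 PE[0][1]: acc=45 h=0 v=0
  t=4 PE[0][0]: acc=45 h=0 v=0
  t=4 PE[0][1]: acc=45 h=0 v=0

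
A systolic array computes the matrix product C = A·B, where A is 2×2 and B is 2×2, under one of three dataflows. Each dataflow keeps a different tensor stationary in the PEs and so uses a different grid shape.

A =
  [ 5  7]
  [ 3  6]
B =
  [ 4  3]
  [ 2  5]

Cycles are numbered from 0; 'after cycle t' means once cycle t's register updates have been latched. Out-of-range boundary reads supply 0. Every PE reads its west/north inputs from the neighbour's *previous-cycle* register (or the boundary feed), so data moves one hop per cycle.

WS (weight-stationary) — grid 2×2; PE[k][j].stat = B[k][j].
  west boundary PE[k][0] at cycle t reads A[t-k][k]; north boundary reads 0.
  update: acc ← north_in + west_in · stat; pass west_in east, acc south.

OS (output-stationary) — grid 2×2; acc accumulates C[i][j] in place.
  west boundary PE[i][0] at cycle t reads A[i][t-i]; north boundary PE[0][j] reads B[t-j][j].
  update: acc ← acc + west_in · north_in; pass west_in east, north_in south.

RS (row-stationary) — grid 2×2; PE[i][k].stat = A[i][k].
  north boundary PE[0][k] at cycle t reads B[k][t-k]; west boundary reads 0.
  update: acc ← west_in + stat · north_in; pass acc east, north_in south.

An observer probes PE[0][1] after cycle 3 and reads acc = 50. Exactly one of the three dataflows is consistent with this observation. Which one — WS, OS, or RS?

dataflow = OS

WS [2×2] PE[0][1] across cycles:
  [0] (0,1) acc=0 (h:0 v:0)
  [1] (0,1) acc=15 (h:5 v:15)
  [2] (0,1) acc=9 (h:3 v:9)
  [3] (0,1) acc=0 (h:0 v:0)
OS [2×2] PE[0][1] across cycles:
  [0] (0,1) acc=0 (h:0 v:0)
  [1] (0,1) acc=15 (h:5 v:3)
  [2] (0,1) acc=50 (h:7 v:5)
  [3] (0,1) acc=50 (h:0 v:0)
RS [2×2] PE[0][1] across cycles:
  [0] (0,1) acc=0 (h:0 v:0)
  [1] (0,1) acc=34 (h:34 v:2)
  [2] (0,1) acc=50 (h:50 v:5)
  [3] (0,1) acc=0 (h:0 v:0)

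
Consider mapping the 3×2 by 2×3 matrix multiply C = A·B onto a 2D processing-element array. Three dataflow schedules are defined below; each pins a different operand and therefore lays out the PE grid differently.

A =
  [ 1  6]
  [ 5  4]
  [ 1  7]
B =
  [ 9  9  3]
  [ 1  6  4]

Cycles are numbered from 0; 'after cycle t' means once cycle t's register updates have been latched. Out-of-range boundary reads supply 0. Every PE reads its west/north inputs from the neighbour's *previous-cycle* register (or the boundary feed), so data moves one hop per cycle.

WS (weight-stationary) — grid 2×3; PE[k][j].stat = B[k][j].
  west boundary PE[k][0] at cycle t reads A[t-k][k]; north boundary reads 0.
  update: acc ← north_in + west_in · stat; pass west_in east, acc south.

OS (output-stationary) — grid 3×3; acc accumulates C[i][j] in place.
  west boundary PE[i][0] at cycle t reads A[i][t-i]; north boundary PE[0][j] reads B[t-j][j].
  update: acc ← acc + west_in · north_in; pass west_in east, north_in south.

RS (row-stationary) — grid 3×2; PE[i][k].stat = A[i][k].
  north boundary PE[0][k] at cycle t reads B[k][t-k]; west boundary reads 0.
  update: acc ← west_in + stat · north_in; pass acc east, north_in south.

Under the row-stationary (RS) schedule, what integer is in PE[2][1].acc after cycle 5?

RS 3×2: PE[2][1] cycle-by-cycle (with neighbour feeds):
  step 0 · PE1,1: acc=0; fwd→0 fwd↓0
  step 0 · PE2,0: acc=0; fwd→0 fwd↓0
  step 0 · PE2,1: acc=0; fwd→0 fwd↓0
  step 1 · PE1,1: acc=0; fwd→0 fwd↓0
  step 1 · PE2,0: acc=0; fwd→0 fwd↓0
  step 1 · PE2,1: acc=0; fwd→0 fwd↓0
  step 2 · PE1,1: acc=49; fwd→49 fwd↓1
  step 2 · PE2,0: acc=9; fwd→9 fwd↓9
  step 2 · PE2,1: acc=0; fwd→0 fwd↓0
  step 3 · PE1,1: acc=69; fwd→69 fwd↓6
  step 3 · PE2,0: acc=9; fwd→9 fwd↓9
  step 3 · PE2,1: acc=16; fwd→16 fwd↓1
  step 4 · PE1,1: acc=31; fwd→31 fwd↓4
  step 4 · PE2,0: acc=3; fwd→3 fwd↓3
  step 4 · PE2,1: acc=51; fwd→51 fwd↓6
  step 5 · PE1,1: acc=0; fwd→0 fwd↓0
  step 5 · PE2,0: acc=0; fwd→0 fwd↓0
  step 5 · PE2,1: acc=31; fwd→31 fwd↓4

PE[2][1].acc = 31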